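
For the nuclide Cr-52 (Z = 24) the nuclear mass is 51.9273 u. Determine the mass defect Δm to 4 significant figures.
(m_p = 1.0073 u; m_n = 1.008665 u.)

Total constituent mass: 24 × 1.0073 + 28 × 1.008665 = 52.417820 u
Δm = 52.417820 − 51.9273 = 0.490520 u

0.4905 u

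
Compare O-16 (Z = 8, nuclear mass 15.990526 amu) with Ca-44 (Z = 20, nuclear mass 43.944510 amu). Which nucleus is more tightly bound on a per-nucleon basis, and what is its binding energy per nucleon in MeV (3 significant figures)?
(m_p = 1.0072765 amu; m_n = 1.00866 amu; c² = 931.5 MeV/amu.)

Ca-44; 8.66 MeV/nucleon

O-16: Σm = 8(1.0072765) + 8(1.00866) = 16.1274920 amu; Δm = 0.1369660 amu; E_B = 127.58 MeV; E_B/A = 7.974 MeV
Ca-44: Σm = 20(1.0072765) + 24(1.00866) = 44.3533700 amu; Δm = 0.4088600 amu; E_B = 380.85 MeV; E_B/A = 8.656 MeV
Ca-44 has the higher binding energy per nucleon, so it is the more tightly bound nucleus.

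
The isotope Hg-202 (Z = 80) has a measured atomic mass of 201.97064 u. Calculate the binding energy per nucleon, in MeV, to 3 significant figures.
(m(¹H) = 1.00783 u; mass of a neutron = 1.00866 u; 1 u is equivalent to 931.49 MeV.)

7.90 MeV/nucleon

Z = 80, so N = A − Z = 202 − 80 = 122.
Total constituent mass: 80 × 1.00783 + 122 × 1.00866 = 203.68292 u
The mass defect is 203.68292 − 201.97064 = 1.71228 u.
E_B = 1.71228 × 931.49 = 1594.97 MeV
BE/A = 1594.97 MeV / 202 = 7.896 MeV/nucleon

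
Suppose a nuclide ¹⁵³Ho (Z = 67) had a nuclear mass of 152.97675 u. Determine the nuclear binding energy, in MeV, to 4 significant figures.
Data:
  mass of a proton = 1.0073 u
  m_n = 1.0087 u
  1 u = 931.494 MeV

1174 MeV

With 67 protons and 86 neutrons (A = 153):
Σm = 67·m_p + 86·m_n = 67.4891 + 86.7482 = 154.2373 u
Mass defect Δm = 154.2373 − 152.97675 = 1.26055 u
E_B = 1.26055 × 931.494 = 1174.19 MeV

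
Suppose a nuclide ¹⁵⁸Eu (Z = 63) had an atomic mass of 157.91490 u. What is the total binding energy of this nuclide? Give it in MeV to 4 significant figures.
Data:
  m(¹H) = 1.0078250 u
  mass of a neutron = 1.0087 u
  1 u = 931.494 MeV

1308 MeV

Mass of separated nucleons = 63(1.0078250) + 95(1.0087) = 63.4929750 + 95.8265 = 159.3194750 u
Mass defect Δm = 159.3194750 − 157.91490 = 1.4045750 u
E_B = 1.4045750 × 931.494 = 1308.35 MeV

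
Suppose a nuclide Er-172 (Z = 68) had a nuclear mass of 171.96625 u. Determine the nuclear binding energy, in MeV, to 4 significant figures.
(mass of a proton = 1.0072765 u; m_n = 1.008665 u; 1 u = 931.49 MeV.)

1332 MeV

The nucleus contains 68 protons and 172 − 68 = 104 neutrons.
Σm = 68·m_p + 104·m_n = 68.4948020 + 104.901160 = 173.3959620 u
Δm = 173.3959620 − 171.96625 = 1.4297120 u
Converting to energy: 1.4297120 u × 931.49 MeV/u = 1331.76 MeV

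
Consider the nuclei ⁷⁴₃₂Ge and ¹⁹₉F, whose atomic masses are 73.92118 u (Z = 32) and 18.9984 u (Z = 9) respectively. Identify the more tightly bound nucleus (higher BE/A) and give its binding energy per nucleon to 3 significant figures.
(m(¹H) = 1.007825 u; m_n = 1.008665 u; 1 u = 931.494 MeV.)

⁷⁴₃₂Ge: Σm = 32(1.007825) + 42(1.008665) = 74.614330 u; Δm = 0.693150 u; E_B = 645.67 MeV; E_B/A = 8.725 MeV
¹⁹₉F: Σm = 9(1.007825) + 10(1.008665) = 19.157075 u; Δm = 0.158675 u; E_B = 147.80 MeV; E_B/A = 7.779 MeV
⁷⁴₃₂Ge has the higher binding energy per nucleon, so it is the more tightly bound nucleus.

⁷⁴₃₂Ge; 8.73 MeV/nucleon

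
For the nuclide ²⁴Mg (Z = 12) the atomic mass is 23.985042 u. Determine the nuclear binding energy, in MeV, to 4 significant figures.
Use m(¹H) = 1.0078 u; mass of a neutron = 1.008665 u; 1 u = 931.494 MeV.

The nucleus contains 12 protons and 24 − 12 = 12 neutrons.
Total constituent mass: 12 × 1.0078 + 12 × 1.008665 = 24.197580 u
Δm = 24.197580 − 23.985042 = 0.212538 u
Binding energy = Δm·c² = 0.212538 × 931.494 MeV/u = 197.978 MeV

198.0 MeV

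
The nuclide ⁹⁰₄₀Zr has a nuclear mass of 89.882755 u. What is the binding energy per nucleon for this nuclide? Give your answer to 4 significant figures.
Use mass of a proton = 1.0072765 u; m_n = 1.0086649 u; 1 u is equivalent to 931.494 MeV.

With 40 protons and 50 neutrons (A = 90):
Mass of separated nucleons = 40(1.0072765) + 50(1.0086649) = 40.2910600 + 50.4332450 = 90.7243050 u
Δm = 90.7243050 − 89.882755 = 0.8415500 u
Binding energy = Δm·c² = 0.8415500 × 931.494 MeV/u = 783.899 MeV
Dividing by A = 90 gives 8.710 MeV per nucleon.

8.710 MeV/nucleon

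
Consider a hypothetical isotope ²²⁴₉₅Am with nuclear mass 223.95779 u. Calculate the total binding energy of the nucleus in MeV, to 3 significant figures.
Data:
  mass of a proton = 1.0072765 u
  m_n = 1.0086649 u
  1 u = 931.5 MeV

1720 MeV

Z = 95, so N = A − Z = 224 − 95 = 129.
Σm = 95·m_p + 129·m_n = 95.6912675 + 130.1177721 = 225.8090396 u
Δm = 225.8090396 − 223.95779 = 1.8512496 u
Binding energy = Δm·c² = 1.8512496 × 931.5 MeV/u = 1724.44 MeV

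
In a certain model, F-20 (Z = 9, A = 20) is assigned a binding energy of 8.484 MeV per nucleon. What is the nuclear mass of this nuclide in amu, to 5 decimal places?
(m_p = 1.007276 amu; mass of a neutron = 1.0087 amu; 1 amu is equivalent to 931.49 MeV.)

Total binding energy = 20 × 8.484 = 169.680 MeV
Mass defect = 169.680 MeV / (931.49 MeV/amu) = 0.1821598 amu
Constituent mass = 9(1.007276) + 11(1.0087) = 20.161184 amu
Nuclear mass = 20.161184 − 0.1821598 = 19.9790242 amu ≈ 19.97902 amu (to 5 decimal places)

19.97902 amu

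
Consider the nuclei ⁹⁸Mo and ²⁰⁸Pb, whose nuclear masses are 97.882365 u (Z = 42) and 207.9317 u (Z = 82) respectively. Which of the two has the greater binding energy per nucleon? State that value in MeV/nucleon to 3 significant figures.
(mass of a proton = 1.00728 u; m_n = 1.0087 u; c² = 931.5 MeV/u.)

⁹⁸Mo; 8.66 MeV/nucleon

⁹⁸Mo: Σm = 42(1.00728) + 56(1.0087) = 98.79296 u; Δm = 0.910595 u; E_B = 848.22 MeV; E_B/A = 8.655 MeV
²⁰⁸Pb: Σm = 82(1.00728) + 126(1.0087) = 209.69316 u; Δm = 1.76146 u; E_B = 1640.8 MeV; E_B/A = 7.888 MeV
⁹⁸Mo has the higher binding energy per nucleon, so it is the more tightly bound nucleus.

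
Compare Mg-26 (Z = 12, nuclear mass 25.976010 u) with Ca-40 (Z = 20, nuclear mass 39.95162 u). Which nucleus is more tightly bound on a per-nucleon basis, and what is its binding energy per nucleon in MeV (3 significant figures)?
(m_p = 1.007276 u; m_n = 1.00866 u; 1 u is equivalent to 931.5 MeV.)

Mg-26: Σm = 12(1.007276) + 14(1.00866) = 26.208552 u; Δm = 0.232542 u; E_B = 216.61 MeV; E_B/A = 8.331 MeV
Ca-40: Σm = 20(1.007276) + 20(1.00866) = 40.318720 u; Δm = 0.367100 u; E_B = 341.95 MeV; E_B/A = 8.549 MeV
Ca-40 has the higher binding energy per nucleon, so it is the more tightly bound nucleus.

Ca-40; 8.55 MeV/nucleon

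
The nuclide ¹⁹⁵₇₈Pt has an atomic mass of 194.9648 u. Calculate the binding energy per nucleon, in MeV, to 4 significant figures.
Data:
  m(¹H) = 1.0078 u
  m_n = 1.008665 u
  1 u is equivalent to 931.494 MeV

7.917 MeV/nucleon

The nucleus contains 78 protons and 195 − 78 = 117 neutrons.
Σm = 78·m(¹H) + 117·m_n = 78.6084 + 118.013805 = 196.622205 u
The mass defect is 196.622205 − 194.9648 = 1.657405 u.
Binding energy = Δm·c² = 1.657405 × 931.494 MeV/u = 1543.86 MeV
Per nucleon: 1543.86 / 195 = 7.917 MeV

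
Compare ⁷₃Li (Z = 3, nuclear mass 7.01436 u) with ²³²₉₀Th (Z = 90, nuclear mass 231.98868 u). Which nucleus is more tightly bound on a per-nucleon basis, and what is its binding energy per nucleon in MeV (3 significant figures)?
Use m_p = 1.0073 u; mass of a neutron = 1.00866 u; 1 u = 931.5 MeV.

⁷₃Li: Σm = 3(1.0073) + 4(1.00866) = 7.05654 u; Δm = 0.04218 u; E_B = 39.291 MeV; E_B/A = 5.613 MeV
²³²₉₀Th: Σm = 90(1.0073) + 142(1.00866) = 233.88672 u; Δm = 1.89804 u; E_B = 1768.0 MeV; E_B/A = 7.621 MeV
²³²₉₀Th has the higher binding energy per nucleon, so it is the more tightly bound nucleus.

²³²₉₀Th; 7.62 MeV/nucleon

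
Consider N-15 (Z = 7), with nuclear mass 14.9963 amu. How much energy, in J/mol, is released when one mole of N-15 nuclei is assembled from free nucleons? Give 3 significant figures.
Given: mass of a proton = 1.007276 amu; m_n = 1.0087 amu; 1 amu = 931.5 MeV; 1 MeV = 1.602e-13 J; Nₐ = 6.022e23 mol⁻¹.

1.12e+13 J/mol

Mass of separated nucleons = 7(1.007276) + 8(1.0087) = 7.050932 + 8.0696 = 15.120532 amu
The mass defect is 15.120532 − 14.9963 = 0.124232 amu.
E_B = 0.124232 × 931.5 = 115.722 MeV
Per nucleus in joules: 115.722 MeV × 1.602e-13 J/MeV = 1.8539e-11 J
Per mole: 1.8539e-11 J × 6.022e23 mol⁻¹ = 1.1164e+13 J/mol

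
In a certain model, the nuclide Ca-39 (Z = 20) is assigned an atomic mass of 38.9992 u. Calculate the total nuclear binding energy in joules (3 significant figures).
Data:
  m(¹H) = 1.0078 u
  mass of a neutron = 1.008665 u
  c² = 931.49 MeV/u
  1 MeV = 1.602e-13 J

Mass of separated nucleons = 20(1.0078) + 19(1.008665) = 20.1560 + 19.164635 = 39.320635 u
Mass defect Δm = 39.320635 − 38.9992 = 0.321435 u
E_B = 0.321435 × 931.49 = 299.413 MeV
In joules: 299.413 MeV × 1.602e-13 J/MeV = 4.7966e-11 J

4.80e-11 J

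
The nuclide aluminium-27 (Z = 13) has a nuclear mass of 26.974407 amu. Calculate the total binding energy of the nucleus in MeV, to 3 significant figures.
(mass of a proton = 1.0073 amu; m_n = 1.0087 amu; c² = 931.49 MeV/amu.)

226 MeV

Total constituent mass: 13 × 1.0073 + 14 × 1.0087 = 27.2167 amu
Δm = 27.2167 − 26.974407 = 0.242293 amu
E_B = 0.242293 × 931.49 = 225.694 MeV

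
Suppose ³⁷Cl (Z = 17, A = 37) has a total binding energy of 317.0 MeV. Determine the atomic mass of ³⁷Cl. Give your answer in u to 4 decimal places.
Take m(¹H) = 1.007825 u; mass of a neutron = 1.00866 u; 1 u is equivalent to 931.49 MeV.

36.9659 u

Mass defect = 317.0 MeV / (931.49 MeV/u) = 0.340315 u
Constituent mass = 17(1.007825) + 20(1.00866) = 37.306225 u
Atomic mass = 37.306225 − 0.340315 = 36.965910 u ≈ 36.9659 u (to 4 decimal places)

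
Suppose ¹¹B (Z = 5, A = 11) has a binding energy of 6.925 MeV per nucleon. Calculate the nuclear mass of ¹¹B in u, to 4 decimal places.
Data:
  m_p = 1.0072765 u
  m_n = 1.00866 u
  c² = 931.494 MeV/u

Total binding energy = 11 × 6.925 = 76.175 MeV
Mass defect = 76.175 MeV / (931.494 MeV/u) = 0.081777 u
Constituent mass = 5(1.0072765) + 6(1.00866) = 11.0883425 u
Nuclear mass = 11.0883425 − 0.081777 = 11.0065655 u ≈ 11.0066 u (to 4 decimal places)

11.0066 u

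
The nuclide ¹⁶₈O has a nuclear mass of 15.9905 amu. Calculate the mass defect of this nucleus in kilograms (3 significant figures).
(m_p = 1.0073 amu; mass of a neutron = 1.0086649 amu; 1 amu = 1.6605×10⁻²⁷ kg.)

Σm = 8·m_p + 8·m_n = 8.0584 + 8.0693192 = 16.1277192 amu
Δm = 16.1277192 − 15.9905 = 0.1372192 amu
In SI units: 0.1372192 amu × 1.6605×10⁻²⁷ kg/amu = 2.2785e-28 kg

2.28e-28 kg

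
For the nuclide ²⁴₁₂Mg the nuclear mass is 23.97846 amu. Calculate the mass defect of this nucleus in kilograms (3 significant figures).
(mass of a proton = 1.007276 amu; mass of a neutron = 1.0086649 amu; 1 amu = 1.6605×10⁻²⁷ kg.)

The nucleus contains 12 protons and 24 − 12 = 12 neutrons.
Total constituent mass: 12 × 1.007276 + 12 × 1.0086649 = 24.1912908 amu
Mass defect Δm = 24.1912908 − 23.97846 = 0.2128308 amu
In SI units: 0.2128308 amu × 1.6605×10⁻²⁷ kg/amu = 3.5341e-28 kg

3.53e-28 kg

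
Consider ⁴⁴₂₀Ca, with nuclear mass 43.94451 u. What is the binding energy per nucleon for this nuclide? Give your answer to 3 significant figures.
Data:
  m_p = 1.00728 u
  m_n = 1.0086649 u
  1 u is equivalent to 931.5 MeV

With 20 protons and 24 neutrons (A = 44):
Σm = 20·m_p + 24·m_n = 20.14560 + 24.2079576 = 44.3535576 u
Mass defect Δm = 44.3535576 − 43.94451 = 0.4090476 u
E_B = 0.4090476 × 931.5 = 381.028 MeV
Per nucleon: 381.028 / 44 = 8.660 MeV

8.66 MeV/nucleon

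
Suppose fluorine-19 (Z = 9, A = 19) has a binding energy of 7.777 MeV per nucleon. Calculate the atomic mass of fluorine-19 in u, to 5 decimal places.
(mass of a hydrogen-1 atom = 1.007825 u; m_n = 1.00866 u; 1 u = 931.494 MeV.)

Total binding energy = 19 × 7.777 = 147.763 MeV
Mass defect = 147.763 MeV / (931.494 MeV/u) = 0.1586301 u
Constituent mass = 9(1.007825) + 10(1.00866) = 19.157025 u
Atomic mass = 19.157025 − 0.1586301 = 18.9983949 u ≈ 18.99839 u (to 5 decimal places)

18.99839 u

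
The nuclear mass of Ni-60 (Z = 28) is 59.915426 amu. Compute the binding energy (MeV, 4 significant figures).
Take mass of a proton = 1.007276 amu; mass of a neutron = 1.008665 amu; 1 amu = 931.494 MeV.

526.8 MeV

Mass of separated nucleons = 28(1.007276) + 32(1.008665) = 28.203728 + 32.277280 = 60.481008 amu
Δm = 60.481008 − 59.915426 = 0.565582 amu
E_B = 0.565582 × 931.494 = 526.836 MeV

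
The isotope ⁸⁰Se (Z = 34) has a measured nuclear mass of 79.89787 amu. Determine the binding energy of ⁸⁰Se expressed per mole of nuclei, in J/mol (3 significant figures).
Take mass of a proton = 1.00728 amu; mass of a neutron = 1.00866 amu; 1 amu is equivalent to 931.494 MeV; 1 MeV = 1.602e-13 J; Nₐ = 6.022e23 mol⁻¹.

Σm = 34·m_p + 46·m_n = 34.24752 + 46.39836 = 80.64588 amu
Mass defect Δm = 80.64588 − 79.89787 = 0.74801 amu
Binding energy = Δm·c² = 0.74801 × 931.494 MeV/amu = 696.767 MeV
Per nucleus in joules: 696.767 MeV × 1.602e-13 J/MeV = 1.1162e-10 J
Per mole: 1.1162e-10 J × 6.022e23 mol⁻¹ = 6.7218e+13 J/mol

6.72e+13 J/mol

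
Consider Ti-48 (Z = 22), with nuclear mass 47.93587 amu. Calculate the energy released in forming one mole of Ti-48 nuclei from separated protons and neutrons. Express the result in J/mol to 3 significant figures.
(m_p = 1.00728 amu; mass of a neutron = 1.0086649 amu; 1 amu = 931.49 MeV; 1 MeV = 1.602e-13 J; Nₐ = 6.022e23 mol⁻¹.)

4.04e+13 J/mol

Σm = 22·m_p + 26·m_n = 22.16016 + 26.2252874 = 48.3854474 amu
The mass defect is 48.3854474 − 47.93587 = 0.4495774 amu.
Converting to energy: 0.4495774 amu × 931.49 MeV/amu = 418.777 MeV
Per nucleus in joules: 418.777 MeV × 1.602e-13 J/MeV = 6.7088e-11 J
Per mole: 6.7088e-11 J × 6.022e23 mol⁻¹ = 4.0400e+13 J/mol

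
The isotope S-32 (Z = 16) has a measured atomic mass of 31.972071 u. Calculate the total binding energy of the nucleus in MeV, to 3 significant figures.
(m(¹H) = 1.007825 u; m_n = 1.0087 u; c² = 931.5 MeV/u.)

The nucleus contains 16 protons and 32 − 16 = 16 neutrons.
Total constituent mass: 16 × 1.007825 + 16 × 1.0087 = 32.264400 u
Mass defect Δm = 32.264400 − 31.972071 = 0.292329 u
E_B = 0.292329 × 931.5 = 272.304 MeV

272 MeV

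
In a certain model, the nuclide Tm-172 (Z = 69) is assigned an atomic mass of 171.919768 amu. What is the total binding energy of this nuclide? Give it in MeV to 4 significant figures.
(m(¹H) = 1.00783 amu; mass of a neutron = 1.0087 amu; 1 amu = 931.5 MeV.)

Z = 69, so N = A − Z = 172 − 69 = 103.
Σm = 69·m(¹H) + 103·m_n = 69.54027 + 103.8961 = 173.43637 amu
Δm = 173.43637 − 171.919768 = 1.516602 amu
Binding energy = Δm·c² = 1.516602 × 931.5 MeV/amu = 1412.71 MeV

1413 MeV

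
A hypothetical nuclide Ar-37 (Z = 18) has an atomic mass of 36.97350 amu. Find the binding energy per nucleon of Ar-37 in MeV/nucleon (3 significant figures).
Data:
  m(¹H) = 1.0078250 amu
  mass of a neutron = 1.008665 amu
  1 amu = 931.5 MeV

Z = 18, so N = A − Z = 37 − 18 = 19.
Total constituent mass: 18 × 1.0078250 + 19 × 1.008665 = 37.3054850 amu
Mass defect Δm = 37.3054850 − 36.97350 = 0.3319850 amu
E_B = 0.3319850 × 931.5 = 309.244 MeV
BE/A = 309.244 MeV / 37 = 8.358 MeV/nucleon

8.36 MeV/nucleon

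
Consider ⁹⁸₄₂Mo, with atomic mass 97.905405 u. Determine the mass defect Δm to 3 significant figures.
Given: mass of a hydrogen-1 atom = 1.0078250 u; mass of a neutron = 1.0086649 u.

With 42 protons and 56 neutrons (A = 98):
Σm = 42·m(¹H) + 56·m_n = 42.3286500 + 56.4852344 = 98.8138844 u
Mass defect Δm = 98.8138844 − 97.905405 = 0.9084794 u

0.908 u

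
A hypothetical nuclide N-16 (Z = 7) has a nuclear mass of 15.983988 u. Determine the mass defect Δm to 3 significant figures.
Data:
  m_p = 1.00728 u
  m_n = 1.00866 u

0.145 u

With 7 protons and 9 neutrons (A = 16):
Total constituent mass: 7 × 1.00728 + 9 × 1.00866 = 16.12890 u
The mass defect is 16.12890 − 15.983988 = 0.144912 u.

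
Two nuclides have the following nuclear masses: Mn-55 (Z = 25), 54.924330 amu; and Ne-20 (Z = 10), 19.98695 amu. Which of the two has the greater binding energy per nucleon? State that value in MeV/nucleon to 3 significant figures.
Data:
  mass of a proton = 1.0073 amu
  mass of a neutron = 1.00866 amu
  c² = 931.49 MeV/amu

Mn-55: Σm = 25(1.0073) + 30(1.00866) = 55.44230 amu; Δm = 0.517970 amu; E_B = 482.48 MeV; E_B/A = 8.772 MeV
Ne-20: Σm = 10(1.0073) + 10(1.00866) = 20.15960 amu; Δm = 0.17265 amu; E_B = 160.82 MeV; E_B/A = 8.041 MeV
Mn-55 has the higher binding energy per nucleon, so it is the more tightly bound nucleus.

Mn-55; 8.77 MeV/nucleon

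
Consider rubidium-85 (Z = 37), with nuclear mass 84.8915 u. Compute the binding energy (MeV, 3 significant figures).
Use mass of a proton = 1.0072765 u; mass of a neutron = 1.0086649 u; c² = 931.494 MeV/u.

739 MeV

Mass of separated nucleons = 37(1.0072765) + 48(1.0086649) = 37.2692305 + 48.4159152 = 85.6851457 u
The mass defect is 85.6851457 − 84.8915 = 0.7936457 u.
Converting to energy: 0.7936457 u × 931.494 MeV/u = 739.276 MeV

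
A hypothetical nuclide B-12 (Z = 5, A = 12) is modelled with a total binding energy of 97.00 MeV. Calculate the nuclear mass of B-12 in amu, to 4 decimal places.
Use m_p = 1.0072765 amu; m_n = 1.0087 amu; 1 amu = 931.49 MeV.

Mass defect = 97.00 MeV / (931.49 MeV/amu) = 0.104134 amu
Constituent mass = 5(1.0072765) + 7(1.0087) = 12.0972825 amu
Nuclear mass = 12.0972825 − 0.104134 = 11.9931485 amu ≈ 11.9931 amu (to 4 decimal places)

11.9931 amu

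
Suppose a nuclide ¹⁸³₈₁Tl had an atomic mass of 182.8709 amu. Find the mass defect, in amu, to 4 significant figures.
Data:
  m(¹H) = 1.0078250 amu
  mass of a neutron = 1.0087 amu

With 81 protons and 102 neutrons (A = 183):
Σm = 81·m(¹H) + 102·m_n = 81.6338250 + 102.8874 = 184.5212250 amu
Δm = 184.5212250 − 182.8709 = 1.6503250 amu

1.650 amu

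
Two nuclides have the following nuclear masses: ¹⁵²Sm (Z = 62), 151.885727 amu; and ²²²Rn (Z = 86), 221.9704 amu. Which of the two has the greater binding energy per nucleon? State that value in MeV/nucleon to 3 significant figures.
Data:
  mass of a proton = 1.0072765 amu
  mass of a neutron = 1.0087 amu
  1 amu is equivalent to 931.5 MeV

¹⁵²Sm; 8.26 MeV/nucleon

¹⁵²Sm: Σm = 62(1.0072765) + 90(1.0087) = 153.2341430 amu; Δm = 1.3484160 amu; E_B = 1256.0 MeV; E_B/A = 8.263 MeV
²²²Rn: Σm = 86(1.0072765) + 136(1.0087) = 223.8089790 amu; Δm = 1.8385790 amu; E_B = 1712.64 MeV; E_B/A = 7.7146 MeV
¹⁵²Sm has the higher binding energy per nucleon, so it is the more tightly bound nucleus.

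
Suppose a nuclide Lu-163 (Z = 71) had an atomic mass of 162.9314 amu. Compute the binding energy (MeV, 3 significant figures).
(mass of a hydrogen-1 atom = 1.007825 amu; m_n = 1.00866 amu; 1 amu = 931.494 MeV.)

1320 MeV

With 71 protons and 92 neutrons (A = 163):
Mass of separated nucleons = 71(1.007825) + 92(1.00866) = 71.555575 + 92.79672 = 164.352295 amu
Δm = 164.352295 − 162.9314 = 1.420895 amu
Binding energy = Δm·c² = 1.420895 × 931.494 MeV/amu = 1323.56 MeV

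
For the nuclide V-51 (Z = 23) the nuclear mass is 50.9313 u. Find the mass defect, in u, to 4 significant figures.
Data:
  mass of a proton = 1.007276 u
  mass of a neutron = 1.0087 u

0.4796 u

Mass of separated nucleons = 23(1.007276) + 28(1.0087) = 23.167348 + 28.2436 = 51.410948 u
Δm = 51.410948 − 50.9313 = 0.479648 u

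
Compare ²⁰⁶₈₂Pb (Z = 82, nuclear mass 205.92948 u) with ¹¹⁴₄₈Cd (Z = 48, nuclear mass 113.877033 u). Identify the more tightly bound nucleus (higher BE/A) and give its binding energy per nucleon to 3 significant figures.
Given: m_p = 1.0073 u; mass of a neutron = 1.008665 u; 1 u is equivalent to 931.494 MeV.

¹¹⁴₄₈Cd; 8.54 MeV/nucleon

²⁰⁶₈₂Pb: Σm = 82(1.0073) + 124(1.008665) = 207.673060 u; Δm = 1.743580 u; E_B = 1624.1 MeV; E_B/A = 7.884 MeV
¹¹⁴₄₈Cd: Σm = 48(1.0073) + 66(1.008665) = 114.922290 u; Δm = 1.045257 u; E_B = 973.65 MeV; E_B/A = 8.541 MeV
¹¹⁴₄₈Cd has the higher binding energy per nucleon, so it is the more tightly bound nucleus.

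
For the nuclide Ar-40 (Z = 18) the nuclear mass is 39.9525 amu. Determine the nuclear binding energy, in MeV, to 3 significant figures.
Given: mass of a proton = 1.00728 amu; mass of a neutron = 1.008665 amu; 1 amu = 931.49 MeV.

With 18 protons and 22 neutrons (A = 40):
Mass of separated nucleons = 18(1.00728) + 22(1.008665) = 18.13104 + 22.190630 = 40.321670 amu
The mass defect is 40.321670 − 39.9525 = 0.369170 amu.
Converting to energy: 0.369170 amu × 931.49 MeV/amu = 343.878 MeV

344 MeV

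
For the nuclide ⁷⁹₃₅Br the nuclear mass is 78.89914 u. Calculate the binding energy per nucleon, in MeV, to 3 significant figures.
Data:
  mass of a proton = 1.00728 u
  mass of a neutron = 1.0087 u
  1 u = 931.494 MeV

Mass of separated nucleons = 35(1.00728) + 44(1.0087) = 35.25480 + 44.3828 = 79.63760 u
The mass defect is 79.63760 − 78.89914 = 0.73846 u.
Converting to energy: 0.73846 u × 931.494 MeV/u = 687.871 MeV
Dividing by A = 79 gives 8.707 MeV per nucleon.

8.71 MeV/nucleon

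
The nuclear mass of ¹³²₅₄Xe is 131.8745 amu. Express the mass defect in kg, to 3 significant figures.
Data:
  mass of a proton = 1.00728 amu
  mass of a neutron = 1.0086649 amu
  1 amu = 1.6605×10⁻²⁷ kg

1.98e-27 kg

With 54 protons and 78 neutrons (A = 132):
Mass of separated nucleons = 54(1.00728) + 78(1.0086649) = 54.39312 + 78.6758622 = 133.0689822 amu
The mass defect is 133.0689822 − 131.8745 = 1.1944822 amu.
In SI units: 1.1944822 amu × 1.6605×10⁻²⁷ kg/amu = 1.9834e-27 kg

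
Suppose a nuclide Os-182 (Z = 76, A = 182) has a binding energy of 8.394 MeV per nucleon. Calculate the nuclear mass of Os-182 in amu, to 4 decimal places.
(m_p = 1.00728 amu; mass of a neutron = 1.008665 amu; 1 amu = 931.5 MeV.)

Total binding energy = 182 × 8.394 = 1527.708 MeV
Mass defect = 1527.708 MeV / (931.5 MeV/amu) = 1.640052 amu
Constituent mass = 76(1.00728) + 106(1.008665) = 183.471770 amu
Nuclear mass = 183.471770 − 1.640052 = 181.831718 amu ≈ 181.8317 amu (to 4 decimal places)

181.8317 amu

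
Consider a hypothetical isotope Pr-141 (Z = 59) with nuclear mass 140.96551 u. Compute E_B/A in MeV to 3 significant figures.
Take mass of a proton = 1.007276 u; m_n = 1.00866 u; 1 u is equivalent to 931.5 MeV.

7.76 MeV/nucleon

Mass of separated nucleons = 59(1.007276) + 82(1.00866) = 59.429284 + 82.71012 = 142.139404 u
Mass defect Δm = 142.139404 − 140.96551 = 1.173894 u
Binding energy = Δm·c² = 1.173894 × 931.5 MeV/u = 1093.48 MeV
BE/A = 1093.48 MeV / 141 = 7.755 MeV/nucleon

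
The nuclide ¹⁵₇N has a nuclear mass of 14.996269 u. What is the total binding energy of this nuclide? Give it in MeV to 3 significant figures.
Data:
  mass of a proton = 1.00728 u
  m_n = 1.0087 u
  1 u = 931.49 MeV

Σm = 7·m_p + 8·m_n = 7.05096 + 8.0696 = 15.12056 u
Mass defect Δm = 15.12056 − 14.996269 = 0.124291 u
E_B = 0.124291 × 931.49 = 115.776 MeV

116 MeV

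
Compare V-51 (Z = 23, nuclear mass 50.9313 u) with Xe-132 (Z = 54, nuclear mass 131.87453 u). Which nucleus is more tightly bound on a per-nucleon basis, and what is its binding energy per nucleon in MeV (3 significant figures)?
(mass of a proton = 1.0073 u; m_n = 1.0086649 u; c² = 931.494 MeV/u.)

V-51: Σm = 23(1.0073) + 28(1.0086649) = 51.4105172 u; Δm = 0.4792172 u; E_B = 446.39 MeV; E_B/A = 8.753 MeV
Xe-132: Σm = 54(1.0073) + 78(1.0086649) = 133.0700622 u; Δm = 1.1955322 u; E_B = 1113.63 MeV; E_B/A = 8.437 MeV
V-51 has the higher binding energy per nucleon, so it is the more tightly bound nucleus.

V-51; 8.75 MeV/nucleon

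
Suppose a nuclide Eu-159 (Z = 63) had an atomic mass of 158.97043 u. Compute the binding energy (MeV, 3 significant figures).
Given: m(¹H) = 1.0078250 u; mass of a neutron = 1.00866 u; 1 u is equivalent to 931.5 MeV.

1260 MeV

Z = 63, so N = A − Z = 159 − 63 = 96.
Σm = 63·m(¹H) + 96·m_n = 63.4929750 + 96.83136 = 160.3243350 u
Δm = 160.3243350 − 158.97043 = 1.3539050 u
Converting to energy: 1.3539050 u × 931.5 MeV/u = 1261.16 MeV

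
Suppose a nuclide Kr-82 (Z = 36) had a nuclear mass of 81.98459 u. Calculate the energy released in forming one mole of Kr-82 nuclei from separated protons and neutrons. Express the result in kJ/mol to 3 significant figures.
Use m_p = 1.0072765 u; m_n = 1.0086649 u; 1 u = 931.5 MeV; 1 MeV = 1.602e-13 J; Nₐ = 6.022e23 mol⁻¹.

Mass of separated nucleons = 36(1.0072765) + 46(1.0086649) = 36.2619540 + 46.3985854 = 82.6605394 u
Δm = 82.6605394 − 81.98459 = 0.6759494 u
Converting to energy: 0.6759494 u × 931.5 MeV/u = 629.647 MeV
Per nucleus in joules: 629.647 MeV × 1.602e-13 J/MeV = 1.0087e-10 J
Per mole: 1.0087e-10 J × 6.022e23 mol⁻¹ = 6.0744e+13 J/mol

6.07e+10 kJ/mol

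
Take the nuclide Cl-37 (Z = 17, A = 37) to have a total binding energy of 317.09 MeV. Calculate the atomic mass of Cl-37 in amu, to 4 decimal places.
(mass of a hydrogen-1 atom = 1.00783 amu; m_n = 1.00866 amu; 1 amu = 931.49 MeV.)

Mass defect = 317.09 MeV / (931.49 MeV/amu) = 0.340412 amu
Constituent mass = 17(1.00783) + 20(1.00866) = 37.30631 amu
Atomic mass = 37.30631 − 0.340412 = 36.965898 amu ≈ 36.9659 amu (to 4 decimal places)

36.9659 amu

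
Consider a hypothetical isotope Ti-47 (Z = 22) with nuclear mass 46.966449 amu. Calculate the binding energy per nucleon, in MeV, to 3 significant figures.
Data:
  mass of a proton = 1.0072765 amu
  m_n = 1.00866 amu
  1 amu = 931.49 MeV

Σm = 22·m_p + 25·m_n = 22.1600830 + 25.21650 = 47.3765830 amu
The mass defect is 47.3765830 − 46.966449 = 0.4101340 amu.
Converting to energy: 0.4101340 amu × 931.49 MeV/amu = 382.036 MeV
Dividing by A = 47 gives 8.128 MeV per nucleon.

8.13 MeV/nucleon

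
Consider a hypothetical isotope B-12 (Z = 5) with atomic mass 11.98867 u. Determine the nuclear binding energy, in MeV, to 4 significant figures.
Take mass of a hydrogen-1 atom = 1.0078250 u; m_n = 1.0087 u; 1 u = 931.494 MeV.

103.7 MeV

Mass of separated nucleons = 5(1.0078250) + 7(1.0087) = 5.0391250 + 7.0609 = 12.1000250 u
The mass defect is 12.1000250 − 11.98867 = 0.1113550 u.
E_B = 0.1113550 × 931.494 = 103.727 MeV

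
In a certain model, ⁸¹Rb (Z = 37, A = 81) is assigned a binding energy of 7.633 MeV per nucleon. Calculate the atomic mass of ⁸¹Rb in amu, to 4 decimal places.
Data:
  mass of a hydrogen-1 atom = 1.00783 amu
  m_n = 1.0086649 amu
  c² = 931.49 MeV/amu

81.0072 amu

Total binding energy = 81 × 7.633 = 618.273 MeV
Mass defect = 618.273 MeV / (931.49 MeV/amu) = 0.663746 amu
Constituent mass = 37(1.00783) + 44(1.0086649) = 81.6709656 amu
Atomic mass = 81.6709656 − 0.663746 = 81.0072196 amu ≈ 81.0072 amu (to 4 decimal places)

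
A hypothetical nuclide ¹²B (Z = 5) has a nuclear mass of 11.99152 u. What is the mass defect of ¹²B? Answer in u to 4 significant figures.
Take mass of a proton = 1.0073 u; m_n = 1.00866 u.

0.1056 u

With 5 protons and 7 neutrons (A = 12):
Total constituent mass: 5 × 1.0073 + 7 × 1.00866 = 12.09712 u
Δm = 12.09712 − 11.99152 = 0.10560 u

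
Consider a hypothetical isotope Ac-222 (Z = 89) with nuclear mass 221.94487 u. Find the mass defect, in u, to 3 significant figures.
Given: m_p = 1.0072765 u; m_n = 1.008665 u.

Total constituent mass: 89 × 1.0072765 + 133 × 1.008665 = 223.8000535 u
Δm = 223.8000535 − 221.94487 = 1.8551835 u

1.86 u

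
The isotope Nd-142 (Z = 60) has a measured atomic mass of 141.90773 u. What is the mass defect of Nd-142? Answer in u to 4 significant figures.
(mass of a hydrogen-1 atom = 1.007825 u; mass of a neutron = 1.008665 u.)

1.272 u

The nucleus contains 60 protons and 142 − 60 = 82 neutrons.
Mass of separated nucleons = 60(1.007825) + 82(1.008665) = 60.469500 + 82.710530 = 143.180030 u
Δm = 143.180030 − 141.90773 = 1.272300 u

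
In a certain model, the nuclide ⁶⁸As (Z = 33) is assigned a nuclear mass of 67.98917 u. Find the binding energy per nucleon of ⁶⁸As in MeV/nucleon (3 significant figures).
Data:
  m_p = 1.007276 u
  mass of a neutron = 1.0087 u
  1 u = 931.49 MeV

Total constituent mass: 33 × 1.007276 + 35 × 1.0087 = 68.544608 u
Mass defect Δm = 68.544608 − 67.98917 = 0.555438 u
E_B = 0.555438 × 931.49 = 517.385 MeV
Dividing by A = 68 gives 7.609 MeV per nucleon.

7.61 MeV/nucleon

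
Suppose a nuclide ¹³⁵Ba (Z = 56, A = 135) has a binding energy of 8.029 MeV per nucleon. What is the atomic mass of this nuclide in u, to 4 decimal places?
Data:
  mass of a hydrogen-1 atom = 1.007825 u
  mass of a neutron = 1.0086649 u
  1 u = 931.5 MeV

Total binding energy = 135 × 8.029 = 1083.915 MeV
Mass defect = 1083.915 MeV / (931.5 MeV/u) = 1.163623 u
Constituent mass = 56(1.007825) + 79(1.0086649) = 136.1227271 u
Atomic mass = 136.1227271 − 1.163623 = 134.9591041 u ≈ 134.9591 u (to 4 decimal places)

134.9591 u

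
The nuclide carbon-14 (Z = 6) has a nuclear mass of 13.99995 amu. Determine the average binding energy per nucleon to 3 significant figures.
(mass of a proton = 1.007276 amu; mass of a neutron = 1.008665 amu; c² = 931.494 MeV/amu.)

7.52 MeV/nucleon

Mass of separated nucleons = 6(1.007276) + 8(1.008665) = 6.043656 + 8.069320 = 14.112976 amu
Δm = 14.112976 − 13.99995 = 0.113026 amu
Converting to energy: 0.113026 amu × 931.494 MeV/amu = 105.283 MeV
Per nucleon: 105.283 / 14 = 7.520 MeV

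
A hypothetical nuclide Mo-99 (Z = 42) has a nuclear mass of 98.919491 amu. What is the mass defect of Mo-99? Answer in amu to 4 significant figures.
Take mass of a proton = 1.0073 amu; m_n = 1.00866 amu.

Σm = 42·m_p + 57·m_n = 42.3066 + 57.49362 = 99.80022 amu
Δm = 99.80022 − 98.919491 = 0.880729 amu

0.8807 amu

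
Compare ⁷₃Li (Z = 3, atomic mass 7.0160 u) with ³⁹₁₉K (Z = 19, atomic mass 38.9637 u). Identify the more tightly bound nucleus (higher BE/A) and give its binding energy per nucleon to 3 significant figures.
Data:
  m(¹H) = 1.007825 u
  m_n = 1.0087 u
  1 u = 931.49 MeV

³⁹₁₉K; 8.57 MeV/nucleon

⁷₃Li: Σm = 3(1.007825) + 4(1.0087) = 7.058275 u; Δm = 0.042275 u; E_B = 39.379 MeV; E_B/A = 5.626 MeV
³⁹₁₉K: Σm = 19(1.007825) + 20(1.0087) = 39.322675 u; Δm = 0.358975 u; E_B = 334.38 MeV; E_B/A = 8.574 MeV
³⁹₁₉K has the higher binding energy per nucleon, so it is the more tightly bound nucleus.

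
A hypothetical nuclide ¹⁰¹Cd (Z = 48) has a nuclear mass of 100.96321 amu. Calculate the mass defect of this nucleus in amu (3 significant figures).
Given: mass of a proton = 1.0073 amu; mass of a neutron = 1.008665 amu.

0.846 amu

Mass of separated nucleons = 48(1.0073) + 53(1.008665) = 48.3504 + 53.459245 = 101.809645 amu
The mass defect is 101.809645 − 100.96321 = 0.846435 amu.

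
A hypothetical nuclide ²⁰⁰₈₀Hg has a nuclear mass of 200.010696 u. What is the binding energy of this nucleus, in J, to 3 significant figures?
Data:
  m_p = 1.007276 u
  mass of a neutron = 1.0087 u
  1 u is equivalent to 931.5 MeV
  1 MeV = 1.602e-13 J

2.41e-10 J

Σm = 80·m_p + 120·m_n = 80.582080 + 121.0440 = 201.626080 u
Δm = 201.626080 − 200.010696 = 1.615384 u
Binding energy = Δm·c² = 1.615384 × 931.5 MeV/u = 1504.73 MeV
In joules: 1504.73 MeV × 1.602e-13 J/MeV = 2.4106e-10 J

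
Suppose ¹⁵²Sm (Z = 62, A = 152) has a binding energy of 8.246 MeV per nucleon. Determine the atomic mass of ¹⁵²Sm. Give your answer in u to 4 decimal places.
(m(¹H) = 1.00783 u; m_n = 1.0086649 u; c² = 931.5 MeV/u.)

151.9197 u

Total binding energy = 152 × 8.246 = 1253.392 MeV
Mass defect = 1253.392 MeV / (931.5 MeV/u) = 1.345563 u
Constituent mass = 62(1.00783) + 90(1.0086649) = 153.2653010 u
Atomic mass = 153.2653010 − 1.345563 = 151.9197380 u ≈ 151.9197 u (to 4 decimal places)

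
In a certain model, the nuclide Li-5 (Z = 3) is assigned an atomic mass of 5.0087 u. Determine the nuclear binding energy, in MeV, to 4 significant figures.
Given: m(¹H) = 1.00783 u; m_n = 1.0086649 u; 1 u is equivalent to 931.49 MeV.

The nucleus contains 3 protons and 5 − 3 = 2 neutrons.
Σm = 3·m(¹H) + 2·m_n = 3.02349 + 2.0173298 = 5.0408198 u
The mass defect is 5.0408198 − 5.0087 = 0.0321198 u.
Binding energy = Δm·c² = 0.0321198 × 931.49 MeV/u = 29.9193 MeV

29.92 MeV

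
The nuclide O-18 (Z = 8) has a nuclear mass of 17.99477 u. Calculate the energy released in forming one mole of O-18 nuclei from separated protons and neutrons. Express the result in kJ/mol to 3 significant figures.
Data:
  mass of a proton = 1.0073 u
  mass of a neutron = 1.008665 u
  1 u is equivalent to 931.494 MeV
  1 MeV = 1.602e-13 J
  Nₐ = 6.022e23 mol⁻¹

Total constituent mass: 8 × 1.0073 + 10 × 1.008665 = 18.145050 u
Mass defect Δm = 18.145050 − 17.99477 = 0.150280 u
Converting to energy: 0.150280 u × 931.494 MeV/u = 139.985 MeV
Per nucleus in joules: 139.985 MeV × 1.602e-13 J/MeV = 2.2426e-11 J
Per mole: 2.2426e-11 J × 6.022e23 mol⁻¹ = 1.3505e+13 J/mol

1.35e+10 kJ/mol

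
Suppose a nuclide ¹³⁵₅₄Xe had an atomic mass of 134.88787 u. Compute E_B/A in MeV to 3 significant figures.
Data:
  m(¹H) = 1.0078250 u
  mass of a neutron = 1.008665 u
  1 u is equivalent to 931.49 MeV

8.53 MeV/nucleon

The nucleus contains 54 protons and 135 − 54 = 81 neutrons.
Σm = 54·m(¹H) + 81·m_n = 54.4225500 + 81.701865 = 136.1244150 u
The mass defect is 136.1244150 − 134.88787 = 1.2365450 u.
Converting to energy: 1.2365450 u × 931.49 MeV/u = 1151.83 MeV
BE/A = 1151.83 MeV / 135 = 8.532 MeV/nucleon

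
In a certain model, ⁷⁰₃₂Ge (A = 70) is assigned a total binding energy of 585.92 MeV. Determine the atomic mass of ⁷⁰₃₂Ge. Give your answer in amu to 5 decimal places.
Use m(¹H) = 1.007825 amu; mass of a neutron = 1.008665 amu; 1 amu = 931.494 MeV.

Mass defect = 585.92 MeV / (931.494 MeV/amu) = 0.6290110 amu
Constituent mass = 32(1.007825) + 38(1.008665) = 70.579670 amu
Atomic mass = 70.579670 − 0.6290110 = 69.9506590 amu ≈ 69.95066 amu (to 5 decimal places)

69.95066 amu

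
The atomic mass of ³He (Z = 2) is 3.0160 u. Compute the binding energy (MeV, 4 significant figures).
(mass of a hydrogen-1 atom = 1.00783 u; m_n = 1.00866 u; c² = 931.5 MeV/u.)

Total constituent mass: 2 × 1.00783 + 1 × 1.00866 = 3.02432 u
Δm = 3.02432 − 3.0160 = 0.00832 u
Binding energy = Δm·c² = 0.00832 × 931.5 MeV/u = 7.75008 MeV

7.750 MeV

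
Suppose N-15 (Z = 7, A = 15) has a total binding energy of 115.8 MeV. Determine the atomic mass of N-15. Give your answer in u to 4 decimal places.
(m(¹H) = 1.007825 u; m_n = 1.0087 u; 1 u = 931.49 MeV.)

15.0001 u

Mass defect = 115.8 MeV / (931.49 MeV/u) = 0.124317 u
Constituent mass = 7(1.007825) + 8(1.0087) = 15.124375 u
Atomic mass = 15.124375 − 0.124317 = 15.000058 u ≈ 15.0001 u (to 4 decimal places)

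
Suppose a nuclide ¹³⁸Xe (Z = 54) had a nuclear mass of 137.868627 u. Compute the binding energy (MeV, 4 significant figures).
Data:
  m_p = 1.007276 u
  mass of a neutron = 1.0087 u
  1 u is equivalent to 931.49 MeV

1169 MeV

With 54 protons and 84 neutrons (A = 138):
Total constituent mass: 54 × 1.007276 + 84 × 1.0087 = 139.123704 u
The mass defect is 139.123704 − 137.868627 = 1.255077 u.
Converting to energy: 1.255077 u × 931.49 MeV/u = 1169.09 MeV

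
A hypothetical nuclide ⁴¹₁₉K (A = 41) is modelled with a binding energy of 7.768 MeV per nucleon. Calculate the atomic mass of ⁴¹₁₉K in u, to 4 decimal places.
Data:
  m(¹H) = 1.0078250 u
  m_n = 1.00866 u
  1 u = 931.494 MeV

Total binding energy = 41 × 7.768 = 318.488 MeV
Mass defect = 318.488 MeV / (931.494 MeV/u) = 0.341911 u
Constituent mass = 19(1.0078250) + 22(1.00866) = 41.3391950 u
Atomic mass = 41.3391950 − 0.341911 = 40.9972840 u ≈ 40.9973 u (to 4 decimal places)

40.9973 u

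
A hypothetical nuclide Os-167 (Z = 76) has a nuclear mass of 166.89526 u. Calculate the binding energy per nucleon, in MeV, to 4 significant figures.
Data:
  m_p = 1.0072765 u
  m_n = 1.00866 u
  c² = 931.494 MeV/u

8.064 MeV/nucleon

With 76 protons and 91 neutrons (A = 167):
Total constituent mass: 76 × 1.0072765 + 91 × 1.00866 = 168.3410740 u
The mass defect is 168.3410740 − 166.89526 = 1.4458140 u.
Binding energy = Δm·c² = 1.4458140 × 931.494 MeV/u = 1346.77 MeV
BE/A = 1346.77 MeV / 167 = 8.064 MeV/nucleon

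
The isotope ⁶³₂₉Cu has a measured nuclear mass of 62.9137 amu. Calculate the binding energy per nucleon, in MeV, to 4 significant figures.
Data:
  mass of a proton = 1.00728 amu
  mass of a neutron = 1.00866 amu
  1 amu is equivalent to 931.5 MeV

The nucleus contains 29 protons and 63 − 29 = 34 neutrons.
Mass of separated nucleons = 29(1.00728) + 34(1.00866) = 29.21112 + 34.29444 = 63.50556 amu
Mass defect Δm = 63.50556 − 62.9137 = 0.59186 amu
Converting to energy: 0.59186 amu × 931.5 MeV/amu = 551.318 MeV
BE/A = 551.318 MeV / 63 = 8.751 MeV/nucleon

8.751 MeV/nucleon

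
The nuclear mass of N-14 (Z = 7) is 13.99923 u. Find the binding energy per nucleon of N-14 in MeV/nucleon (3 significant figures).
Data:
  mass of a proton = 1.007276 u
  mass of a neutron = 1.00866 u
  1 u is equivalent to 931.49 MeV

The nucleus contains 7 protons and 14 − 7 = 7 neutrons.
Σm = 7·m_p + 7·m_n = 7.050932 + 7.06062 = 14.111552 u
Δm = 14.111552 − 13.99923 = 0.112322 u
Converting to energy: 0.112322 u × 931.49 MeV/u = 104.627 MeV
BE/A = 104.627 MeV / 14 = 7.473 MeV/nucleon

7.47 MeV/nucleon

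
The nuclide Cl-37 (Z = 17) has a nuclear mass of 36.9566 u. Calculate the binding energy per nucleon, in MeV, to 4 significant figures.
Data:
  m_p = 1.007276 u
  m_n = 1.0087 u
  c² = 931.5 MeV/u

Z = 17, so N = A − Z = 37 − 17 = 20.
Total constituent mass: 17 × 1.007276 + 20 × 1.0087 = 37.297692 u
The mass defect is 37.297692 − 36.9566 = 0.341092 u.
Binding energy = Δm·c² = 0.341092 × 931.5 MeV/u = 317.727 MeV
Per nucleon: 317.727 / 37 = 8.587 MeV

8.587 MeV/nucleon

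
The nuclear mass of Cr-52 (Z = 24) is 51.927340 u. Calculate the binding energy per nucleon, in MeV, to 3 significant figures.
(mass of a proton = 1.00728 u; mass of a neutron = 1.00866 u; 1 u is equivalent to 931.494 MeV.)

With 24 protons and 28 neutrons (A = 52):
Mass of separated nucleons = 24(1.00728) + 28(1.00866) = 24.17472 + 28.24248 = 52.41720 u
Δm = 52.41720 − 51.927340 = 0.489860 u
Converting to energy: 0.489860 u × 931.494 MeV/u = 456.302 MeV
BE/A = 456.302 MeV / 52 = 8.775 MeV/nucleon

8.78 MeV/nucleon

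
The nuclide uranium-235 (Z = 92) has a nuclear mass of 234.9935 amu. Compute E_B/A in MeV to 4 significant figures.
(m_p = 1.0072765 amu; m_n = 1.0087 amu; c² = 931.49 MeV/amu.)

7.611 MeV/nucleon

With 92 protons and 143 neutrons (A = 235):
Total constituent mass: 92 × 1.0072765 + 143 × 1.0087 = 236.9135380 amu
Mass defect Δm = 236.9135380 − 234.9935 = 1.9200380 amu
Converting to energy: 1.9200380 amu × 931.49 MeV/amu = 1788.50 MeV
Per nucleon: 1788.50 / 235 = 7.611 MeV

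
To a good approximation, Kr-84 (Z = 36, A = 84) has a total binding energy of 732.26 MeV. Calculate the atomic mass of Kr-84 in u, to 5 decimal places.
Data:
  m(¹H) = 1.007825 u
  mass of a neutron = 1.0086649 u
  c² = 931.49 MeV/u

83.91150 u

Mass defect = 732.26 MeV / (931.49 MeV/u) = 0.7861169 u
Constituent mass = 36(1.007825) + 48(1.0086649) = 84.6976152 u
Atomic mass = 84.6976152 − 0.7861169 = 83.9114983 u ≈ 83.91150 u (to 5 decimal places)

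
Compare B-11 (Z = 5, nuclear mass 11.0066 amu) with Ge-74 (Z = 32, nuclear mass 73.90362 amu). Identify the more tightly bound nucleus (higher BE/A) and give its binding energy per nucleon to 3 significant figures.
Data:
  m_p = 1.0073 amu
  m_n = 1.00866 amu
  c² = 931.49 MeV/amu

Ge-74; 8.73 MeV/nucleon

B-11: Σm = 5(1.0073) + 6(1.00866) = 11.08846 amu; Δm = 0.08186 amu; E_B = 76.252 MeV; E_B/A = 6.932 MeV
Ge-74: Σm = 32(1.0073) + 42(1.00866) = 74.59732 amu; Δm = 0.69370 amu; E_B = 646.17 MeV; E_B/A = 8.732 MeV
Ge-74 has the higher binding energy per nucleon, so it is the more tightly bound nucleus.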